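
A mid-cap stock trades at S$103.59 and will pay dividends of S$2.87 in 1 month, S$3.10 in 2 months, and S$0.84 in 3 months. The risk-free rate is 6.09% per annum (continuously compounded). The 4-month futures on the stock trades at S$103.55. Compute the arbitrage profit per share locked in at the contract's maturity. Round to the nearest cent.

S$4.73 per share

PV(dividends) I = 2.87·e^(−0.0609·1/12) + 3.10·e^(−0.0609·2/12) + 0.84·e^(−0.0609·3/12) = 6.7515
Fair futures F* = (S − I)·e^(rT) = (103.59 − 6.7515)·e^0.020300 = 96.8385 × 1.020507 = 98.8244
Market S$103.55 > fair 98.8244: forward overpriced → cash-and-carry (borrow at r, buy the stock and collect the dividends, short the forward).
Profit at T = |F_mkt − F*| = |103.55 − 98.8244| = S$4.73 per share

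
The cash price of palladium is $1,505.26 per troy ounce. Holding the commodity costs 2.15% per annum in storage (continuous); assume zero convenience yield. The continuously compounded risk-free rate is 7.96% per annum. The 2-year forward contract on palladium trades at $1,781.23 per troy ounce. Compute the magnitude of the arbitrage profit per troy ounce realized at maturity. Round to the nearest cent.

Fair forward: F* = S·e^(carry·T), with carry = (r + u) = 0.0796 + 0.0215 = 0.1011
F* = 1505.26 · e^(0.1011 × 2) = 1505.26 · e^0.20220000 = 1505.26 × 1.22409280 = $1842.5779
Market $1781.23 < fair $1842.5779: forward underpriced → reverse cash-and-carry (short spot, go long the forward).
At maturity, profit = |F_mkt − F*| = |1781.23 − 1842.5779| = $61.35 per troy ounce

$61.35 per troy ounce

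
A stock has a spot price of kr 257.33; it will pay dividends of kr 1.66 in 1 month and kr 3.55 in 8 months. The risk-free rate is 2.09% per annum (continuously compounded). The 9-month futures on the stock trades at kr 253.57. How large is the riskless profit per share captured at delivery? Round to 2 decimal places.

PV(dividends) I = 1.66·e^(−0.0209·1/12) + 3.55·e^(−0.0209·8/12) = 5.1580
Fair futures F* = (S − I)·e^(rT) = (257.33 − 5.1580)·e^0.015675 = 252.1720 × 1.015798 = 256.1558
Market kr 253.57 < fair 256.1558: forward underpriced → reverse cash-and-carry (short the stock, invest proceeds at r, pay the dividends, go long the forward).
Profit at T = |F_mkt − F*| = |253.57 − 256.1558| = kr 2.59 per share

kr 2.59 per share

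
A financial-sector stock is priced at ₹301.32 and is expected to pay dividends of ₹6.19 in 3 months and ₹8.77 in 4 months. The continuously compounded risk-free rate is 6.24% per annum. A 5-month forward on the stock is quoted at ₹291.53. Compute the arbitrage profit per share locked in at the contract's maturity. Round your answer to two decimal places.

PV(dividends) I = 6.19·e^(−0.0624·3/12) + 8.77·e^(−0.0624·4/12) = 14.6837
Fair forward F* = (S − I)·e^(rT) = (301.32 − 14.6837)·e^0.026000 = 286.6363 × 1.026341 = 294.1866
Market ₹291.53 < fair 294.1866: forward underpriced → reverse cash-and-carry (short the stock, invest proceeds at r, pay the dividends, go long the forward).
Profit at T = |F_mkt − F*| = |291.53 − 294.1866| = ₹2.66 per share

₹2.66 per share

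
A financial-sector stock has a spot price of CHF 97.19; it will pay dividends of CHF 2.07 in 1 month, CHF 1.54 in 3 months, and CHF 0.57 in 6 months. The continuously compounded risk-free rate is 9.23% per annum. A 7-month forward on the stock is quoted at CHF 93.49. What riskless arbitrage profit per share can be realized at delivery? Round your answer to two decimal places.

CHF 4.75 per share

PV(dividends) I = 2.07·e^(−0.0923·1/12) + 1.54·e^(−0.0923·3/12) + 0.57·e^(−0.0923·6/12) = 4.1033
Fair forward F* = (S − I)·e^(rT) = (97.19 − 4.1033)·e^0.053842 = 93.0867 × 1.055318 = 98.2361
Market CHF 93.49 < fair 98.2361: forward underpriced → reverse cash-and-carry (short the stock, invest proceeds at r, pay the dividends, go long the forward).
Profit at T = |F_mkt − F*| = |93.49 − 98.2361| = CHF 4.75 per share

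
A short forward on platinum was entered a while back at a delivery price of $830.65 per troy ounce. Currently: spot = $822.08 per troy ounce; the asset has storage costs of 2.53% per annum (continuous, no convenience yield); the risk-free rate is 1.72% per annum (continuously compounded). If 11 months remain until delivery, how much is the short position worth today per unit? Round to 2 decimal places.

Current fair forward for the remaining 11 months: F = S·e^((r + u)·T), (r + u) = 0.0172 + 0.0253 = 0.0425
F = 822.08 · e^(0.0425 × 11/12) = 822.08 × 1.039727 = 854.7388
Value of long forward = (F − K)·e^(−rT) = (854.7388 − 830.65) · e^(−0.0172·11/12)
= 24.0888 × 0.984357 = 23.71
Short position value = −(long value) = -$23.71

-$23.71 per troy ounce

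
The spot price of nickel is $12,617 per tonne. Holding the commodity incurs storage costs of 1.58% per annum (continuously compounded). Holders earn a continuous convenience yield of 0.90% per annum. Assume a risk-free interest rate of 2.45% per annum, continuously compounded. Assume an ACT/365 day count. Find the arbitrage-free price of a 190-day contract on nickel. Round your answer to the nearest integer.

$12,824 per tonne

Net carry = r + u − y = 0.0245 + 0.0158 − 0.0090 = 0.0313
F = S·e^((r+u−y)T) = 12617 · e^(0.0313 × 190/365) = 12617 · e^0.016293
= 12617 × 1.016426 = $12,824 per tonne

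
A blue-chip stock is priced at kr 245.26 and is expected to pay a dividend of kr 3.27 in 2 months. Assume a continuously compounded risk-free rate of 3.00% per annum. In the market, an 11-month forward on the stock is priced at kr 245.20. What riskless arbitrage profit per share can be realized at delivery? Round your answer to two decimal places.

PV(dividends) I = 3.27·e^(−0.0300·2/12) = 3.2537
Fair forward F* = (S − I)·e^(rT) = (245.26 − 3.2537)·e^0.027500 = 242.0063 × 1.027882 = 248.7539
Market kr 245.20 < fair 248.7539: forward underpriced → reverse cash-and-carry (short the stock, invest proceeds at r, pay the dividends, go long the forward).
Profit at T = |F_mkt − F*| = |245.20 − 248.7539| = kr 3.55 per share

kr 3.55 per share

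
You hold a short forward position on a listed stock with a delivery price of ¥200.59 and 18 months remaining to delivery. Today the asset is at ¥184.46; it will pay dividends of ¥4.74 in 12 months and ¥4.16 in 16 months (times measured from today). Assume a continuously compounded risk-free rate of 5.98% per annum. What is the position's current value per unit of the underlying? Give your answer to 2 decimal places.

PV(remaining dividends) I = 4.74·e^(−0.0598·12/12) + 4.16·e^(−0.0598·16/12) = 8.3060
Current forward F = (S − I)·e^(rT) = (184.46 − 8.3060)·e^(0.0598·18/12) = 176.1540 × 1.093846 = 192.6853
Value (long) = (F − K)·e^(−rT) = (192.6853 − 200.59) × 0.914205 = -7.2265
Short position value = −(long value) = ¥7.23

¥7.23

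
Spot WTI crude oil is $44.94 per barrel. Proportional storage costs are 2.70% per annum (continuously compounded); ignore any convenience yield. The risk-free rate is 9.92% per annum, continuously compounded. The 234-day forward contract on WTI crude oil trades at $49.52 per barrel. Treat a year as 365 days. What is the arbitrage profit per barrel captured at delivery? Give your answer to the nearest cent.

$0.79 per barrel

Fair forward: F* = S·e^(carry·T), with carry = (r + u) = 0.0992 + 0.0270 = 0.1262
F* = 44.94 · e^(0.1262 × 234/365) = 44.94 · e^0.080906 = 44.94 × 1.084269 = $48.7270
Market $49.52 > fair $48.7270: forward overpriced → cash-and-carry (buy spot, short the forward).
At maturity, profit = |F_mkt − F*| = |49.52 − 48.7270| = $0.79 per barrel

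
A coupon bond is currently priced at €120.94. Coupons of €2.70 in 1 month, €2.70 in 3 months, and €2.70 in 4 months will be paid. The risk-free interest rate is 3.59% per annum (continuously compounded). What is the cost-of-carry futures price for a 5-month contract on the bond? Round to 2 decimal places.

€114.61

PV(coupons) I = 2.70·e^(−0.0359·1/12) + 2.70·e^(−0.0359·3/12) + 2.70·e^(−0.0359·4/12)
I = 2.6919 + 2.6759 + 2.6679 = 8.0357
F = (S − I)·e^(rT) = (120.94 − 8.0357) · e^(0.0359·5/12)
= 112.9043 · e^0.014958 = 112.9043 × 1.015070 = €114.61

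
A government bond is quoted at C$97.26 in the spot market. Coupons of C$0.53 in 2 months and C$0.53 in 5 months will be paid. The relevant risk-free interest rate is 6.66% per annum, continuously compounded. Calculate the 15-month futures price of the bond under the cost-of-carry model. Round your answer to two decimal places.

C$104.57

PV(coupons) I = 0.53·e^(−0.0666·2/12) + 0.53·e^(−0.0666·5/12)
I = 0.5241 + 0.5155 = 1.0396
F = (S − I)·e^(rT) = (97.26 − 1.0396) · e^(0.0666·15/12)
= 96.2204 · e^0.083250 = 96.2204 × 1.086813 = C$104.57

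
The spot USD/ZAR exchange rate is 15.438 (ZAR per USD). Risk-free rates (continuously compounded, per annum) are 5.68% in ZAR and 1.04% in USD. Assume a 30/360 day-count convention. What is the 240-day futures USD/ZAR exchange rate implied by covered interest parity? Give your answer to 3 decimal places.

15.923

F = S·e^((r_ZAR − r_USD)T) = 15.438 · e^((0.0568 − 0.0104) × 240/360)
= 15.438 · e^0.030933 = 15.438 × 1.031416
F = 15.923 ZAR per USD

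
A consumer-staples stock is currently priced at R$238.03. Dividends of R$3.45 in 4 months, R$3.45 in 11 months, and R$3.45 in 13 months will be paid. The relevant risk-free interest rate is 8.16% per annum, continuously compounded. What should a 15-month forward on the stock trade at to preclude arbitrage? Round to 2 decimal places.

PV(dividends) I = 3.45·e^(−0.0816·4/12) + 3.45·e^(−0.0816·11/12) + 3.45·e^(−0.0816·13/12)
I = 3.3574 + 3.2014 + 3.1581 = 9.7169
F = (S − I)·e^(rT) = (238.03 − 9.7169) · e^(0.0816·15/12)
= 228.3131 · e^0.102000 = 228.3131 × 1.107383 = R$252.83

R$252.83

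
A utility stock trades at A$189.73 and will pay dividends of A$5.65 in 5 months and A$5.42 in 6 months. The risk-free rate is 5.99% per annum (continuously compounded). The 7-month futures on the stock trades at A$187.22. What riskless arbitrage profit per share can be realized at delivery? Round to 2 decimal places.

PV(dividends) I = 5.65·e^(−0.0599·5/12) + 5.42·e^(−0.0599·6/12) = 10.7708
Fair futures F* = (S − I)·e^(rT) = (189.73 − 10.7708)·e^0.034942 = 178.9592 × 1.035560 = 185.3230
Market A$187.22 > fair 185.3230: forward overpriced → cash-and-carry (borrow at r, buy the stock and collect the dividends, short the forward).
Profit at T = |F_mkt − F*| = |187.22 − 185.3230| = A$1.90 per share

A$1.90 per share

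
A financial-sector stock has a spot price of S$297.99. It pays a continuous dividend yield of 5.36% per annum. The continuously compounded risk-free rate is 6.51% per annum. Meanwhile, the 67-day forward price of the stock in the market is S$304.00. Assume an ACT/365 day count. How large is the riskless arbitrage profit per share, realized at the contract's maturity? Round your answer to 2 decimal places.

Fair forward: F* = S·e^(carry·T), with carry = (r − q) = 0.0651 − 0.0536 = 0.0115
F* = 297.99 · e^(0.0115 × 67/365) = 297.99 · e^0.002111 = 297.99 × 1.002113 = S$298.6197
Market S$304.00 > fair S$298.6197: forward overpriced → cash-and-carry (buy spot, short the forward).
At maturity, profit = |F_mkt − F*| = |304.00 − 298.6197| = S$5.38 per share

S$5.38 per share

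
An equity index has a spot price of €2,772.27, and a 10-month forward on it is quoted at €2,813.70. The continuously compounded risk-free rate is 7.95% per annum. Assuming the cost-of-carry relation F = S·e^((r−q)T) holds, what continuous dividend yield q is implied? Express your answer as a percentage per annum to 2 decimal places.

From F = S·e^((r−q)T): (r − q) = ln(F/S)/T
ln(2813.70/2772.27) = ln(1.014944) = 0.014833
(r − q) = 0.014833 / (10/12) = 0.017800
q = r − ln(F/S)/T = 0.0795 − 0.017800 = 0.061700
q = 6.17%

6.17%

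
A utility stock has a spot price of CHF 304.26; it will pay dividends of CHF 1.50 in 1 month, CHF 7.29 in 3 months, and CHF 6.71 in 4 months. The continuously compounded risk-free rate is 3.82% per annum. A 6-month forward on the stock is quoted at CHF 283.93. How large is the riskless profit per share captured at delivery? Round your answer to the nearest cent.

PV(dividends) I = 1.50·e^(−0.0382·1/12) + 7.29·e^(−0.0382·3/12) + 6.71·e^(−0.0382·4/12) = 15.3410
Fair forward F* = (S − I)·e^(rT) = (304.26 − 15.3410)·e^0.019100 = 288.9190 × 1.019284 = 294.4905
Market CHF 283.93 < fair 294.4905: forward underpriced → reverse cash-and-carry (short the stock, invest proceeds at r, pay the dividends, go long the forward).
Profit at T = |F_mkt − F*| = |283.93 − 294.4905| = CHF 10.56 per share

CHF 10.56 per share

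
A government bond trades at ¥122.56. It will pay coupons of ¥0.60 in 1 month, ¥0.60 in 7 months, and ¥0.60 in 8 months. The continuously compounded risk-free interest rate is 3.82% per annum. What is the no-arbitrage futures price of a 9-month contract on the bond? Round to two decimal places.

PV(coupons) I = 0.60·e^(−0.0382·1/12) + 0.60·e^(−0.0382·7/12) + 0.60·e^(−0.0382·8/12)
I = 0.5981 + 0.5868 + 0.5849 = 1.7698
F = (S − I)·e^(rT) = (122.56 − 1.7698) · e^(0.0382·9/12)
= 120.7902 · e^0.028650 = 120.7902 × 1.029064 = ¥124.30

¥124.30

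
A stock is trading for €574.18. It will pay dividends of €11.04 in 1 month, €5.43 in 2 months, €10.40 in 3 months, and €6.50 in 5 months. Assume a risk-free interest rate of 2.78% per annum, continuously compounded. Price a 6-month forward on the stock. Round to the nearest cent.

€548.58

PV(dividends) I = 11.04·e^(−0.0278·1/12) + 5.43·e^(−0.0278·2/12) + 10.40·e^(−0.0278·3/12) + 6.50·e^(−0.0278·5/12)
I = 11.0145 + 5.4049 + 10.3280 + 6.4251 = 33.1725
F = (S − I)·e^(rT) = (574.18 − 33.1725) · e^(0.0278·6/12)
= 541.0075 · e^0.013900 = 541.0075 × 1.013997 = €548.58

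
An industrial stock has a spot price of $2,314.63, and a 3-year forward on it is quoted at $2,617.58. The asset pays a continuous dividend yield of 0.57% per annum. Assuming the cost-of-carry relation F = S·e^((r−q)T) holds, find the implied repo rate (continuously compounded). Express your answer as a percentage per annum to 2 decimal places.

4.67%

From F = S·e^((r−q)T): (r − q) = ln(F/S)/T
ln(2617.58/2314.63) = ln(1.130885) = 0.123001
(r − q) = 0.123001 / (3) = 0.041000
r = ln(F/S)/T + q = 0.041000 + 0.0057 = 0.046700
r = 4.67%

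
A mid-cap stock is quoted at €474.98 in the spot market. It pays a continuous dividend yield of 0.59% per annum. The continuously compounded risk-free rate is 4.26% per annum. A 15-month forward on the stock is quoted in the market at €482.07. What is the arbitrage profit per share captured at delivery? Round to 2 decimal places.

Fair forward: F* = S·e^(carry·T), with carry = (r − q) = 0.0426 − 0.0059 = 0.0367
F* = 474.98 · e^(0.0367 × 15/12) = 474.98 · e^0.045875 = 474.98 × 1.046944 = €497.2775
Market €482.07 < fair €497.2775: forward underpriced → reverse cash-and-carry (short spot, go long the forward).
At maturity, profit = |F_mkt − F*| = |482.07 − 497.2775| = €15.21 per share

€15.21 per share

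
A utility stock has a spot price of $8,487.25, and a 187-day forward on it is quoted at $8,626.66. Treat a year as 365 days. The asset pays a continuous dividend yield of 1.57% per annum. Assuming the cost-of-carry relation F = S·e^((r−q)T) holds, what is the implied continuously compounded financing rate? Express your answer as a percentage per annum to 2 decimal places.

4.75%

From F = S·e^((r−q)T): (r − q) = ln(F/S)/T
ln(8626.66/8487.25) = ln(1.016426) = 0.016293
(r − q) = 0.016293 / (187/365) = 0.031802
r = ln(F/S)/T + q = 0.031802 + 0.0157 = 0.047502
r = 4.75%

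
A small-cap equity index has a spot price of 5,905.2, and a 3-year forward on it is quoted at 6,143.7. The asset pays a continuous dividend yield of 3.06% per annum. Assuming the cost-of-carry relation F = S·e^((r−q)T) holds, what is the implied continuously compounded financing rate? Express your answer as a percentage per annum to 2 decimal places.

From F = S·e^((r−q)T): (r − q) = ln(F/S)/T
ln(6143.7/5905.2) = ln(1.040388) = 0.039594
(r − q) = 0.039594 / (3) = 0.013198
r = ln(F/S)/T + q = 0.013198 + 0.0306 = 0.043798
r = 4.38%

4.38%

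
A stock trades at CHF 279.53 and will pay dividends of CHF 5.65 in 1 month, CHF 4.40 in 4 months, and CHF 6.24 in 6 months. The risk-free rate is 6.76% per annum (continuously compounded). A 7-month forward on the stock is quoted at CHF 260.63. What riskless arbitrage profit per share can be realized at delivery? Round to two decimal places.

CHF 13.55 per share

PV(dividends) I = 5.65·e^(−0.0676·1/12) + 4.40·e^(−0.0676·4/12) + 6.24·e^(−0.0676·6/12) = 15.9528
Fair forward F* = (S − I)·e^(rT) = (279.53 − 15.9528)·e^0.039433 = 263.5772 × 1.040221 = 274.1785
Market CHF 260.63 < fair 274.1785: forward underpriced → reverse cash-and-carry (short the stock, invest proceeds at r, pay the dividends, go long the forward).
Profit at T = |F_mkt − F*| = |260.63 − 274.1785| = CHF 13.55 per share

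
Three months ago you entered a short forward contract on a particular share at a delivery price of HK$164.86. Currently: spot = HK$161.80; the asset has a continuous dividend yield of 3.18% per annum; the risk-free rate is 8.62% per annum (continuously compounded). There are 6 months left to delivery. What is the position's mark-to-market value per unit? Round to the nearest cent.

Current fair forward for the remaining 6 months: F = S·e^((r − q)·T), (r − q) = 0.0862 − 0.0318 = 0.0544
F = 161.80 · e^(0.0544 × 6/12) = 161.80 × 1.027573 = 166.2613
Value of long forward = (F − K)·e^(−rT) = (166.2613 − 164.86) · e^(−0.0862·6/12)
= 1.4013 × 0.957816 = 1.34
Short position value = −(long value) = -HK$1.34

-HK$1.34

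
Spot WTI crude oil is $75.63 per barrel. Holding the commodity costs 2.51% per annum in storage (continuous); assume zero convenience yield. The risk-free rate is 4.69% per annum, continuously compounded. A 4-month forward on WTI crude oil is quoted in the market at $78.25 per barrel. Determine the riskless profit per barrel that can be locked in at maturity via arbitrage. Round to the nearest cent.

$0.78 per barrel

Fair forward: F* = S·e^(carry·T), with carry = (r + u) = 0.0469 + 0.0251 = 0.0720
F* = 75.63 · e^(0.0720 × 4/12) = 75.63 · e^0.024000 = 75.63 × 1.024290 = $77.4671
Market $78.25 > fair $77.4671: forward overpriced → cash-and-carry (buy spot, short the forward).
At maturity, profit = |F_mkt − F*| = |78.25 − 77.4671| = $0.78 per barrel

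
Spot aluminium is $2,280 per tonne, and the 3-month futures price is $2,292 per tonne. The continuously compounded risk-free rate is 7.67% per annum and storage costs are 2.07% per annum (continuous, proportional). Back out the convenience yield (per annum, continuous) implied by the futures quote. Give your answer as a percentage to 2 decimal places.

7.64%

F = S·e^((r+u−y)T) ⇒ (r+u−y) = ln(F/S)/T
ln(2292/2280) = 0.005249; /T ⇒ 0.020996
y = r + u − ln(F/S)/T = 0.0767 + 0.0207 − 0.020996 = 0.076404
y = 7.64%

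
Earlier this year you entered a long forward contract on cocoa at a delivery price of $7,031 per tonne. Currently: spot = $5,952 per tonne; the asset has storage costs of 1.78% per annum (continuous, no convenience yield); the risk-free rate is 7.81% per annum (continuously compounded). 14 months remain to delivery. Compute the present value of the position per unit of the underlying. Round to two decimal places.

-$341.78 per tonne

Current fair forward for the remaining 14 months: F = S·e^((r + u)·T), (r + u) = 0.0781 + 0.0178 = 0.0959
F = 5952 · e^(0.0959 × 14/12) = 5952 × 1.11838238 = 6656.6119
Value of long forward = (F − K)·e^(−rT) = (6656.6119 − 7031) · e^(−0.0781·14/12)
= -374.3881 × 0.91291120 = -341.78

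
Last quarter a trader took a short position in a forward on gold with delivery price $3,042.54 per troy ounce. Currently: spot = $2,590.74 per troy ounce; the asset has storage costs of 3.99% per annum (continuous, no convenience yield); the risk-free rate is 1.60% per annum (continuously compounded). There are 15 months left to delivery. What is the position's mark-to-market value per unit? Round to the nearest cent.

Current fair forward for the remaining 15 months: F = S·e^((r + u)·T), (r + u) = 0.0160 + 0.0399 = 0.0559
F = 2590.74 · e^(0.0559 × 15/12) = 2590.74 × 1.07237413 = 2778.2426
Value of long forward = (F − K)·e^(−rT) = (2778.2426 − 3042.54) · e^(−0.0160·15/12)
= -264.2974 × 0.98019867 = -259.06
Short position value = −(long value) = $259.06

$259.06 per troy ounce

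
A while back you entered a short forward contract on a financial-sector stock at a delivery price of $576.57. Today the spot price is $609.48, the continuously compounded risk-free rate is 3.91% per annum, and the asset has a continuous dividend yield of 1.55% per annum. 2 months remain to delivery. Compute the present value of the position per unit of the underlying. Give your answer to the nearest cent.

Current fair forward for the remaining 2 months: F = S·e^((r − q)·T), (r − q) = 0.0391 − 0.0155 = 0.0236
F = 609.48 · e^(0.0236 × 2/12) = 609.48 × 1.003941 = 611.8820
Value of long forward = (F − K)·e^(−rT) = (611.8820 − 576.57) · e^(−0.0391·2/12)
= 35.3120 × 0.993505 = 35.08
Short position value = −(long value) = -$35.08

-$35.08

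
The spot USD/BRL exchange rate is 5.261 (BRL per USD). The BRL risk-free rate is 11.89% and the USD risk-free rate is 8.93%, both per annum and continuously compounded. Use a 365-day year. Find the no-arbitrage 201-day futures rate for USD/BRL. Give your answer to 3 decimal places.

F = S·e^((r_BRL − r_USD)T) = 5.261 · e^((0.1189 − 0.0893) × 201/365)
= 5.261 · e^0.016300 = 5.261 × 1.016434
F = 5.347 BRL per USD

5.347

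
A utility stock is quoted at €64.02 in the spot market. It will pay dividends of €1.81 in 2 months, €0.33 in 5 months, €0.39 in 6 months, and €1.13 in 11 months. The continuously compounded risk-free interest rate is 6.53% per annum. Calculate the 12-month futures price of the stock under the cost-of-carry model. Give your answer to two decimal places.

PV(dividends) I = 1.81·e^(−0.0653·2/12) + 0.33·e^(−0.0653·5/12) + 0.39·e^(−0.0653·6/12) + 1.13·e^(−0.0653·11/12)
I = 1.7904 + 0.3211 + 0.3775 + 1.0643 = 3.5533
F = (S − I)·e^(rT) = (64.02 − 3.5533) · e^(0.0653·12/12)
= 60.4667 · e^0.065300 = 60.4667 × 1.067479 = €64.55

€64.55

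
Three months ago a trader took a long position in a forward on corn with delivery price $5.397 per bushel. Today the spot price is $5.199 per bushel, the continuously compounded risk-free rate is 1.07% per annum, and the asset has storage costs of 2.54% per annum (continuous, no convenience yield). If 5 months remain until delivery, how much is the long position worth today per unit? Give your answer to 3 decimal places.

-$0.119 per bushel

Current fair forward for the remaining 5 months: F = S·e^((r + u)·T), (r + u) = 0.0107 + 0.0254 = 0.0361
F = 5.199 · e^(0.0361 × 5/12) = 5.199 × 1.015155 = 5.2778
Value of long forward = (F − K)·e^(−rT) = (5.2778 − 5.397) · e^(−0.0107·5/12)
= -0.1192 × 0.995552 = -0.119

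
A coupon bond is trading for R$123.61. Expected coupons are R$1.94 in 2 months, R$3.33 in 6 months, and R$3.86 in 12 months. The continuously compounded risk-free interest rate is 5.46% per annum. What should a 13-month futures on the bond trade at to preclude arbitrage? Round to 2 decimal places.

R$121.79

PV(coupons) I = 1.94·e^(−0.0546·2/12) + 3.33·e^(−0.0546·6/12) + 3.86·e^(−0.0546·12/12)
I = 1.9224 + 3.2403 + 3.6549 = 8.8176
F = (S − I)·e^(rT) = (123.61 − 8.8176) · e^(0.0546·13/12)
= 114.7924 · e^0.059150 = 114.7924 × 1.060934 = R$121.79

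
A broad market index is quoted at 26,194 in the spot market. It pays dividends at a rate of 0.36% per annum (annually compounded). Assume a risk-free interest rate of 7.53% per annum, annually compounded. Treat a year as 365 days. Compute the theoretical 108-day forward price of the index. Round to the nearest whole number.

F = S · (1+r)^T / (1+q)^T
= 26194 × 1.021714 / 1.001064 = 26194 × 1.020628
F = 26,734

26,734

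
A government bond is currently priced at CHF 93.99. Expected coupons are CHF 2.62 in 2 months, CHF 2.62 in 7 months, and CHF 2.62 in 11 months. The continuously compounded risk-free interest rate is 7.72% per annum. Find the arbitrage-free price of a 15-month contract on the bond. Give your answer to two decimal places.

PV(coupons) I = 2.62·e^(−0.0772·2/12) + 2.62·e^(−0.0772·7/12) + 2.62·e^(−0.0772·11/12)
I = 2.5865 + 2.5046 + 2.4410 = 7.5321
F = (S − I)·e^(rT) = (93.99 − 7.5321) · e^(0.0772·15/12)
= 86.4579 · e^0.096500 = 86.4579 × 1.101310 = CHF 95.22

CHF 95.22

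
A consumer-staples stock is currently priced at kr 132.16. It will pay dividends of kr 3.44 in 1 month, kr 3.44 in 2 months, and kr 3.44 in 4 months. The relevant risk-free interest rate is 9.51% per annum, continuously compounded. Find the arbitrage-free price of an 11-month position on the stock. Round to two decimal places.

PV(dividends) I = 3.44·e^(−0.0951·1/12) + 3.44·e^(−0.0951·2/12) + 3.44·e^(−0.0951·4/12)
I = 3.4128 + 3.3859 + 3.3327 = 10.1314
F = (S − I)·e^(rT) = (132.16 − 10.1314) · e^(0.0951·11/12)
= 122.0286 · e^0.087175 = 122.0286 × 1.091088 = kr 133.14

kr 133.14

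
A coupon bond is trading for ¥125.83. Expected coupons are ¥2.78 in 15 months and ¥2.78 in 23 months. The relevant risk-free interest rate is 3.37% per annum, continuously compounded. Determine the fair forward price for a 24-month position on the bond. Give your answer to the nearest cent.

¥128.96

PV(coupons) I = 2.78·e^(−0.0337·15/12) + 2.78·e^(−0.0337·23/12)
I = 2.6653 + 2.6061 = 5.2714
F = (S − I)·e^(rT) = (125.83 − 5.2714) · e^(0.0337·24/12)
= 120.5586 · e^0.067400 = 120.5586 × 1.069723 = ¥128.96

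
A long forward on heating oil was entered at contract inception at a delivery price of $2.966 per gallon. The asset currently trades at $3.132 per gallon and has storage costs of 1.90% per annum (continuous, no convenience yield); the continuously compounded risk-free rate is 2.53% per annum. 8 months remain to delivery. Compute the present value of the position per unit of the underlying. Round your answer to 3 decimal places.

$0.256 per gallon

Current fair forward for the remaining 8 months: F = S·e^((r + u)·T), (r + u) = 0.0253 + 0.0190 = 0.0443
F = 3.132 · e^(0.0443 × 8/12) = 3.132 × 1.029974 = 3.2259
Value of long forward = (F − K)·e^(−rT) = (3.2259 − 2.966) · e^(−0.0253·8/12)
= 0.2599 × 0.983275 = 0.256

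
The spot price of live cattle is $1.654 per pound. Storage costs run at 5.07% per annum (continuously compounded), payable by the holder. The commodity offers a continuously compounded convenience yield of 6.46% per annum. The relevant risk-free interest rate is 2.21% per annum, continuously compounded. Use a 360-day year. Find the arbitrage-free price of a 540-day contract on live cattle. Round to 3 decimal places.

$1.674 per pound

Net carry = r + u − y = 0.0221 + 0.0507 − 0.0646 = 0.0082
F = S·e^((r+u−y)T) = 1.654 · e^(0.0082 × 540/360) = 1.654 · e^0.012300
= 1.654 × 1.012376 = $1.674 per pound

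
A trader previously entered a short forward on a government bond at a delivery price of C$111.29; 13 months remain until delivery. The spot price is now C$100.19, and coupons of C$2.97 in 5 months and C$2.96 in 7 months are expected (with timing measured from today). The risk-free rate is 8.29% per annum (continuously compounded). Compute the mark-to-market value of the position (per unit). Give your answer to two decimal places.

PV(remaining coupons) I = 2.97·e^(−0.0829·5/12) + 2.96·e^(−0.0829·7/12) = 5.6894
Current forward F = (S − I)·e^(rT) = (100.19 − 5.6894)·e^(0.0829·13/12) = 94.5006 × 1.093965 = 103.3803
Value (long) = (F − K)·e^(−rT) = (103.3803 − 111.29) × 0.914106 = -7.2303
Short position value = −(long value) = C$7.23

C$7.23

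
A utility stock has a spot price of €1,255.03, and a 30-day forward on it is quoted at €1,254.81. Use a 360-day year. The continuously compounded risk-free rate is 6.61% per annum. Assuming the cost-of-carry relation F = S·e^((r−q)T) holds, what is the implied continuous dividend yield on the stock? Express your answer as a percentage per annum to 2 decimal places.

6.82%

From F = S·e^((r−q)T): (r − q) = ln(F/S)/T
ln(1254.81/1255.03) = ln(0.999825) = -0.000175
(r − q) = -0.000175 / (30/360) = -0.002100
q = r − ln(F/S)/T = 0.0661 + 0.002100 = 0.068200
q = 6.82%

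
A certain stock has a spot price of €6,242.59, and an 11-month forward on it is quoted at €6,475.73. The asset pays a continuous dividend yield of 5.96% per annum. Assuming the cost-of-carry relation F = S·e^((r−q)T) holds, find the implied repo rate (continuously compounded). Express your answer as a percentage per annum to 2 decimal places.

9.96%

From F = S·e^((r−q)T): (r − q) = ln(F/S)/T
ln(6475.73/6242.59) = ln(1.037347) = 0.036666
(r − q) = 0.036666 / (11/12) = 0.039999
r = ln(F/S)/T + q = 0.039999 + 0.0596 = 0.099599
r = 9.96%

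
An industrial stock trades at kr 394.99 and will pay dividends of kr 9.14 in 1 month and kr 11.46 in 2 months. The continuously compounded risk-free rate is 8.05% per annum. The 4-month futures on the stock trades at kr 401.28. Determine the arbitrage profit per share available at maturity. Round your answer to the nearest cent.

PV(dividends) I = 9.14·e^(−0.0805·1/12) + 11.46·e^(−0.0805·2/12) = 20.3862
Fair futures F* = (S − I)·e^(rT) = (394.99 − 20.3862)·e^0.026833 = 374.6038 × 1.027196 = 384.7915
Market kr 401.28 > fair 384.7915: forward overpriced → cash-and-carry (borrow at r, buy the stock and collect the dividends, short the forward).
Profit at T = |F_mkt − F*| = |401.28 − 384.7915| = kr 16.49 per share

kr 16.49 per share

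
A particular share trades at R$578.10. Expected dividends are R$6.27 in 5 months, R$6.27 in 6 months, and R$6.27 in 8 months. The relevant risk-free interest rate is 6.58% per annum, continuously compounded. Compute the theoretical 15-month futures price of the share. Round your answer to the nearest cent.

R$607.93

PV(dividends) I = 6.27·e^(−0.0658·5/12) + 6.27·e^(−0.0658·6/12) + 6.27·e^(−0.0658·8/12)
I = 6.1004 + 6.0671 + 6.0009 = 18.1684
F = (S − I)·e^(rT) = (578.10 − 18.1684) · e^(0.0658·15/12)
= 559.9316 · e^0.082250 = 559.9316 × 1.085727 = R$607.93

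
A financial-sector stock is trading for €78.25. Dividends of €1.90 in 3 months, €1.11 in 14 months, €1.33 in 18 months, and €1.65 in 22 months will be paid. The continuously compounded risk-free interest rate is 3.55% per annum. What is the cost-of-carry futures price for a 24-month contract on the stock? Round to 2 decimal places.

PV(dividends) I = 1.90·e^(−0.0355·3/12) + 1.11·e^(−0.0355·14/12) + 1.33·e^(−0.0355·18/12) + 1.65·e^(−0.0355·22/12)
I = 1.8832 + 1.0650 + 1.2610 + 1.5460 = 5.7552
F = (S − I)·e^(rT) = (78.25 − 5.7552) · e^(0.0355·24/12)
= 72.4948 · e^0.071000 = 72.4948 × 1.073581 = €77.83

€77.83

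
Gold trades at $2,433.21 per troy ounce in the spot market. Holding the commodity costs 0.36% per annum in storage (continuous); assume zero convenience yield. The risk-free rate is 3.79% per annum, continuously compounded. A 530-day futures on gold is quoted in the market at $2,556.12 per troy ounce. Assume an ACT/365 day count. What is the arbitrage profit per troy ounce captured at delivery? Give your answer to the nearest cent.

Fair futures: F* = S·e^(carry·T), with carry = (r + u) = 0.0379 + 0.0036 = 0.0415
F* = 2433.21 · e^(0.0415 × 530/365) = 2433.21 · e^0.06026027 = 2433.21 × 1.06211295 = $2584.3439
Market $2556.12 < fair $2584.3439: forward underpriced → reverse cash-and-carry (short spot, go long the forward).
At maturity, profit = |F_mkt − F*| = |2556.12 − 2584.3439| = $28.22 per troy ounce

$28.22 per troy ounce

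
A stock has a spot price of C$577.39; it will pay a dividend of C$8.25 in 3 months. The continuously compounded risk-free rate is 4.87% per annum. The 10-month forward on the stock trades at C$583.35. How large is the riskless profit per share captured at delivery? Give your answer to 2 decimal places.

C$9.47 per share

PV(dividends) I = 8.25·e^(−0.0487·3/12) = 8.1502
Fair forward F* = (S − I)·e^(rT) = (577.39 − 8.1502)·e^0.040583 = 569.2398 × 1.041418 = 592.8166
Market C$583.35 < fair 592.8166: forward underpriced → reverse cash-and-carry (short the stock, invest proceeds at r, pay the dividends, go long the forward).
Profit at T = |F_mkt − F*| = |583.35 − 592.8166| = C$9.47 per share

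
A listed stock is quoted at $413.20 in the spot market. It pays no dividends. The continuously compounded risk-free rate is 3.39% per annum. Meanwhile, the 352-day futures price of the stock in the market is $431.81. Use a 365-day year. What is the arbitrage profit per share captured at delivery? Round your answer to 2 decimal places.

$4.88 per share

Fair futures: F* = S·e^(carry·T), with carry = r = 0.0339
F* = 413.20 · e^(0.0339 × 352/365) = 413.20 · e^0.032693 = 413.20 × 1.033233 = $426.9319
Market $431.81 > fair $426.9319: forward overpriced → cash-and-carry (buy spot, short the forward).
At maturity, profit = |F_mkt − F*| = |431.81 − 426.9319| = $4.88 per share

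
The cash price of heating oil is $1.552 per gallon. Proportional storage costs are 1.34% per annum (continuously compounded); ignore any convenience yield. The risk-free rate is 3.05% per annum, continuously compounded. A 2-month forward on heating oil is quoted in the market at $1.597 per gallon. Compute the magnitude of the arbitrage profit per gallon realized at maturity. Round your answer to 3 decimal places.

$0.034 per gallon

Fair forward: F* = S·e^(carry·T), with carry = (r + u) = 0.0305 + 0.0134 = 0.0439
F* = 1.552 · e^(0.0439 × 2/12) = 1.552 · e^0.007317 = 1.552 × 1.007344 = $1.5634
Market $1.597 > fair $1.5634: forward overpriced → cash-and-carry (buy spot, short the forward).
At maturity, profit = |F_mkt − F*| = |1.597 − 1.5634| = $0.034 per gallon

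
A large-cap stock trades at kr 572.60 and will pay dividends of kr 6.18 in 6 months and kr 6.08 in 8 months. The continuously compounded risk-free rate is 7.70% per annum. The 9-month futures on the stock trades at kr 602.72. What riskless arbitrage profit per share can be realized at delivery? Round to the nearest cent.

PV(dividends) I = 6.18·e^(−0.0770·6/12) + 6.08·e^(−0.0770·8/12) = 11.7224
Fair futures F* = (S − I)·e^(rT) = (572.60 − 11.7224)·e^0.057750 = 560.8776 × 1.059450 = 594.2218
Market kr 602.72 > fair 594.2218: forward overpriced → cash-and-carry (borrow at r, buy the stock and collect the dividends, short the forward).
Profit at T = |F_mkt − F*| = |602.72 − 594.2218| = kr 8.50 per share

kr 8.50 per share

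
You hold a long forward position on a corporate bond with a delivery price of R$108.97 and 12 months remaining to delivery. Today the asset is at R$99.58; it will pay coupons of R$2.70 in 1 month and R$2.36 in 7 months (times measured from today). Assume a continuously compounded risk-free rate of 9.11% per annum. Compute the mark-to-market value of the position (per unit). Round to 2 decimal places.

-R$4.82

PV(remaining coupons) I = 2.70·e^(−0.0911·1/12) + 2.36·e^(−0.0911·7/12) = 4.9174
Current forward F = (S − I)·e^(rT) = (99.58 − 4.9174)·e^(0.0911·12/12) = 94.6626 × 1.095379 = 103.6914
Value (long) = (F − K)·e^(−rT) = (103.6914 − 108.97) × 0.912926 = -4.8190
Value = -R$4.82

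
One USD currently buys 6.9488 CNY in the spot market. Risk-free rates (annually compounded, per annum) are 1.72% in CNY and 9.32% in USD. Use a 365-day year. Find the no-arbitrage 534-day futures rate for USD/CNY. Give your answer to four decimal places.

6.2536

By covered interest parity, F = S · (1+r_CNY)^T / (1+r_USD)^T
= 6.9488 × 1.025264 / 1.139247 = 6.9488 × 0.899949
F = 6.2536 CNY per USD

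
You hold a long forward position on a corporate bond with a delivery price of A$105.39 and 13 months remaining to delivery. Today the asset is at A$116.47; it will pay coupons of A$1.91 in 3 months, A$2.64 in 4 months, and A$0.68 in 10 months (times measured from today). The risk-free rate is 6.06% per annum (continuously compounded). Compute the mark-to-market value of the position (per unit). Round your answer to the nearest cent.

A$12.66

PV(remaining coupons) I = 1.91·e^(−0.0606·3/12) + 2.64·e^(−0.0606·4/12) + 0.68·e^(−0.0606·10/12) = 5.1150
Current forward F = (S − I)·e^(rT) = (116.47 − 5.1150)·e^(0.0606·13/12) = 111.3550 × 1.067853 = 118.9108
Value (long) = (F − K)·e^(−rT) = (118.9108 − 105.39) × 0.936459 = 12.6617
Value = A$12.66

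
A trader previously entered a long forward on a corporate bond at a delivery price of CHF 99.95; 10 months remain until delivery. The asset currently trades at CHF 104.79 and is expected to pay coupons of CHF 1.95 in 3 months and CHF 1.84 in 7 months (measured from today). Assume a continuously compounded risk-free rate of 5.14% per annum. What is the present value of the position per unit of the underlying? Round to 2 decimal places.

CHF 5.32

PV(remaining coupons) I = 1.95·e^(−0.0514·3/12) + 1.84·e^(−0.0514·7/12) = 3.7108
Current forward F = (S − I)·e^(rT) = (104.79 − 3.7108)·e^(0.0514·10/12) = 101.0792 × 1.043764 = 105.5028
Value (long) = (F − K)·e^(−rT) = (105.5028 − 99.95) × 0.958071 = 5.3200
Value = CHF 5.32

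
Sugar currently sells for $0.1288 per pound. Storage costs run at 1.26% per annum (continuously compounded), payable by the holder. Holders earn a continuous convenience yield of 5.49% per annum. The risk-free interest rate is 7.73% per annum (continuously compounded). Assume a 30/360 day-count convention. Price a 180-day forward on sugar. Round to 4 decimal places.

$0.1311 per pound

Net carry = r + u − y = 0.0773 + 0.0126 − 0.0549 = 0.0350
F = S·e^((r+u−y)T) = 0.1288 · e^(0.0350 × 180/360) = 0.1288 · e^0.017500
= 0.1288 × 1.017654 = $0.1311 per pound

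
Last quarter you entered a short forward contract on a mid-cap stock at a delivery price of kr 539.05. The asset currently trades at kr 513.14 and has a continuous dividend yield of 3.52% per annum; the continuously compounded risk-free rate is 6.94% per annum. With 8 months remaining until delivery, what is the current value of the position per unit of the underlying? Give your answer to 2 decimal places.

Current fair forward for the remaining 8 months: F = S·e^((r − q)·T), (r − q) = 0.0694 − 0.0352 = 0.0342
F = 513.14 · e^(0.0342 × 8/12) = 513.14 × 1.023062 = 524.9740
Value of long forward = (F − K)·e^(−rT) = (524.9740 − 539.05) · e^(−0.0694·8/12)
= -14.0760 × 0.954787 = -13.44
Short position value = −(long value) = kr 13.44

kr 13.44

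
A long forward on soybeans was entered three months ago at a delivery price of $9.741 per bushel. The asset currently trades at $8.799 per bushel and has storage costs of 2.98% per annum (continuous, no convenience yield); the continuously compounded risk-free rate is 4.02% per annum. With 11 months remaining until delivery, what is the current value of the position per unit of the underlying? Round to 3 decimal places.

-$0.346 per bushel

Current fair forward for the remaining 11 months: F = S·e^((r + u)·T), (r + u) = 0.0402 + 0.0298 = 0.0700
F = 8.799 · e^(0.0700 × 11/12) = 8.799 × 1.066270 = 9.3821
Value of long forward = (F − K)·e^(−rT) = (9.3821 − 9.741) · e^(−0.0402·11/12)
= -0.3589 × 0.963821 = -0.346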